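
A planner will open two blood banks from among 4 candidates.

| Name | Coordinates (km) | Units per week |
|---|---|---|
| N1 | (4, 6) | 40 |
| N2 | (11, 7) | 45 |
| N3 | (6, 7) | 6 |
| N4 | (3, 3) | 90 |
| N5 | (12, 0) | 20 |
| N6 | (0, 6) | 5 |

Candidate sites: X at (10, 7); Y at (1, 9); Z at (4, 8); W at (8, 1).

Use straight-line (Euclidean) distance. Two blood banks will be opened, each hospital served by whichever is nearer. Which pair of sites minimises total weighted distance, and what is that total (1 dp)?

Evaluate every pair (each demand assigned to the nearer of the two):
  {X, Z}: total = 765.3
  {X, W}: total = 926.6
  {Z, W}: total = 959.0
  {X, Y}: total = 969.3
  {Y, W}: total = 1086.8
  {Y, Z}: total = 1112.6
Best pair: {X, Z} with total 765.3.

{X, Z}, total 765.3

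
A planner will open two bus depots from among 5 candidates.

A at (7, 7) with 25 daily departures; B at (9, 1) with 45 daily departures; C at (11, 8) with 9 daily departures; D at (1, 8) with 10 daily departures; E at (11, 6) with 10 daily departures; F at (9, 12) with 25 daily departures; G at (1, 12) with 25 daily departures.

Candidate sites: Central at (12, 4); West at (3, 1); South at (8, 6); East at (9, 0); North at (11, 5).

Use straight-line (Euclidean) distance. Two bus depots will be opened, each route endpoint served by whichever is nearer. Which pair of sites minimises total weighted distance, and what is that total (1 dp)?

{South, East}, total 598.2

Evaluate every pair (each demand assigned to the nearer of the two):
  {South, East}: total = 598.2
  {South, North}: total = 729.0
  {Central, South}: total = 736.4
  {West, South}: total = 782.6
  {East, North}: total = 785.4
  {West, North}: total = 884.4
  {Central, East}: total = 917.0
  {Central, North}: total = 931.3
  {Central, West}: total = 962.1
  {West, East}: total = 1015.0
Best pair: {South, East} with total 598.2.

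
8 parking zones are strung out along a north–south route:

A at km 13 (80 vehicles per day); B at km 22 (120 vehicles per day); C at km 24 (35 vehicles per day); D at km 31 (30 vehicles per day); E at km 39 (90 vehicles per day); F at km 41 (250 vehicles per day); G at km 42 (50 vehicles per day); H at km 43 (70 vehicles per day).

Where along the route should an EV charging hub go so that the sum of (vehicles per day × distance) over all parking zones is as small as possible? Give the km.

x = 41

For a sum of weighted absolute distances on a line, the optimum is the weighted median (not the mean). Total weight W = 725; half-weight = 362.5.
Sort by position and accumulate weight:
  km 13 (A, w=80) → cum 80
  km 22 (B, w=120) → cum 200
  km 24 (C, w=35) → cum 235
  km 31 (D, w=30) → cum 265
  km 39 (E, w=90) → cum 355
  km 41 (F, w=250) → cum 605  ≥ 362.5 → median here
  km 42 (G, w=50) → cum 655
  km 43 (H, w=70) → cum 725
Optimal location: km 41.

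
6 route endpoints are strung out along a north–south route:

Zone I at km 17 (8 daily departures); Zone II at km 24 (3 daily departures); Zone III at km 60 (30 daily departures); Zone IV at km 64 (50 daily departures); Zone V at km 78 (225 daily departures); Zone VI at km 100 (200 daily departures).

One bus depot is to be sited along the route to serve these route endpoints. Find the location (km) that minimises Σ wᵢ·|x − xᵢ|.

x = 78

For a sum of weighted absolute distances on a line, the optimum is the weighted median (not the mean). Total weight W = 516; half-weight = 258.
Sort by position and accumulate weight:
  km 17 (Zone I, w=8) → cum 8
  km 24 (Zone II, w=3) → cum 11
  km 60 (Zone III, w=30) → cum 41
  km 64 (Zone IV, w=50) → cum 91
  km 78 (Zone V, w=225) → cum 316  ≥ 258 → median here
  km 100 (Zone VI, w=200) → cum 516
Optimal location: km 78.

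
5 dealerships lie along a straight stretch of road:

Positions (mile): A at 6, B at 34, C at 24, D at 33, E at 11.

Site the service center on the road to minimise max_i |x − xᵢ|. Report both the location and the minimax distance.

The 1-center on a line is the midpoint of the two extreme points: leftmost at 6, rightmost at 34.
Optimal location = (6 + 34)/2 = 20; maximum distance = (34 − 6)/2 = 14.

location 20, max distance 14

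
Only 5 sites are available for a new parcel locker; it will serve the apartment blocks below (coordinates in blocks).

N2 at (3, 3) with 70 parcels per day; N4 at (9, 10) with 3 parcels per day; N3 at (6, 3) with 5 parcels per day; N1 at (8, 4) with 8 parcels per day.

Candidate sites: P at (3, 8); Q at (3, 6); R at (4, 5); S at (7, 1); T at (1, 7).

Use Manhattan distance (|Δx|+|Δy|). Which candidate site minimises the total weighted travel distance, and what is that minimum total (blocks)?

R, total 300 blocks

Total weighted distance at each candidate:
  P (3, 8): total = 486
  Q (3, 6): total = 326
  R (4, 5): total = 300
  S (7, 1): total = 500
  T (1, 7): total = 578
Minimum is at R with total 300 blocks.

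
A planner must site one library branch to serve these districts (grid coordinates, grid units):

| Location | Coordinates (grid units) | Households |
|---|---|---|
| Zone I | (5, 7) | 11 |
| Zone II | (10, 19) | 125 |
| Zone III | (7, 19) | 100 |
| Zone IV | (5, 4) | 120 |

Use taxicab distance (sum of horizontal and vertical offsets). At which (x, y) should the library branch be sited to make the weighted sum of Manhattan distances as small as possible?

Manhattan distance separates: Σwᵢ(|x−xᵢ|+|y−yᵢ|) = Σwᵢ|x−xᵢ| + Σwᵢ|y−yᵢ|, so x and y are optimised independently as 1-D weighted medians.
Total weight W = 356; half = 178.
x-coordinate, sorted with cumulative weight:
  x=5 (Zone I, w=11) cum 11
  x=5 (Zone IV, w=120) cum 131
  x=7 (Zone III, w=100) cum 231  ← median
  x=10 (Zone II, w=125) cum 356
⇒ x* = 7
y-coordinate, sorted with cumulative weight:
  y=4 (Zone IV, w=120) cum 120
  y=7 (Zone I, w=11) cum 131
  y=19 (Zone II, w=125) cum 256  ← median
  y=19 (Zone III, w=100) cum 356
⇒ y* = 19

(7, 19)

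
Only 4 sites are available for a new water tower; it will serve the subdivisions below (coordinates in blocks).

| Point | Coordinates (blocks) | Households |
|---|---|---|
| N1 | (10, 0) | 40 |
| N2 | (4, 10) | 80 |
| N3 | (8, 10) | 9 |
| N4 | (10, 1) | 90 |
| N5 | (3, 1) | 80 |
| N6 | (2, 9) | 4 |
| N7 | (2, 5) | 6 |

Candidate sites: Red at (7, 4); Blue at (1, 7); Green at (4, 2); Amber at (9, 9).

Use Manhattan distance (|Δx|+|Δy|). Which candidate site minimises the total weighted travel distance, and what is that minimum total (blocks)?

Total weighted distance at each candidate:
  Red (7, 4): total = 2239
  Blue (1, 7): total = 3230
  Green (4, 2): total = 1924
  Amber (9, 9): total = 2922
Minimum is at Green with total 1924 blocks.

Green, total 1924 blocks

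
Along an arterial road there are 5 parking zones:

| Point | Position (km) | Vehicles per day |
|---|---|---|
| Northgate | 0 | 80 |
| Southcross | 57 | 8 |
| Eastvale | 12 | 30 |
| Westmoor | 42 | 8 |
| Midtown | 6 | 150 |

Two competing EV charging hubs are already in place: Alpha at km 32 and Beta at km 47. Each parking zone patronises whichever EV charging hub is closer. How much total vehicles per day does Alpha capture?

260

The indifferent point is the midpoint (32+47)/2 = 39.5; parking zones left of it (closer to Alpha at 32) go to Alpha, those right go to Beta.
  Northgate at 0 (w=80) → Alpha
  Midtown at 6 (w=150) → Alpha
  Eastvale at 12 (w=30) → Alpha
  Westmoor at 42 (w=8) → Beta
  Southcross at 57 (w=8) → Beta
Alpha captures 260; Beta captures 16.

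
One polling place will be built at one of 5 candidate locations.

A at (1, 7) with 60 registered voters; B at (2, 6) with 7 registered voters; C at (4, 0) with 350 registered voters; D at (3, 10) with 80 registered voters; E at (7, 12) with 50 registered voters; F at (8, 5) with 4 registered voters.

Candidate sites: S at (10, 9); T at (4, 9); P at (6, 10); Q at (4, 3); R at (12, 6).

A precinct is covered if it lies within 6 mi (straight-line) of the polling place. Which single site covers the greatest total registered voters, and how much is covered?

Q, covering 421

Coverage radius r = 6 mi; a point is covered iff (Δx)²+(Δy)² ≤ 6² = 36.
  S (10, 9): covers {E, F} → 54
  T (4, 9): covers {A, B, D, E, F} → 201
  P (6, 10): covers {A, B, D, E, F} → 201
  Q (4, 3): covers {A, B, C, F} → 421
  R (12, 6): covers {F} → 4
Maximum coverage at Q: 421 registered voters.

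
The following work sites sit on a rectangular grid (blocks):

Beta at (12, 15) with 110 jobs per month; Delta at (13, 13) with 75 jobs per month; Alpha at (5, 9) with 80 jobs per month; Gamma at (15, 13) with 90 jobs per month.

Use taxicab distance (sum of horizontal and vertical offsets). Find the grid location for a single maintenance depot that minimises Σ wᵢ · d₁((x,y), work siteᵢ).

Manhattan distance separates: Σwᵢ(|x−xᵢ|+|y−yᵢ|) = Σwᵢ|x−xᵢ| + Σwᵢ|y−yᵢ|, so x and y are optimised independently as 1-D weighted medians.
Total weight W = 355; half = 177.5.
x-coordinate, sorted with cumulative weight:
  x=5 (Alpha, w=80) cum 80
  x=12 (Beta, w=110) cum 190  ← median
  x=13 (Delta, w=75) cum 265
  x=15 (Gamma, w=90) cum 355
⇒ x* = 12
y-coordinate, sorted with cumulative weight:
  y=9 (Alpha, w=80) cum 80
  y=13 (Delta, w=75) cum 155
  y=13 (Gamma, w=90) cum 245  ← median
  y=15 (Beta, w=110) cum 355
⇒ y* = 13

(12, 13)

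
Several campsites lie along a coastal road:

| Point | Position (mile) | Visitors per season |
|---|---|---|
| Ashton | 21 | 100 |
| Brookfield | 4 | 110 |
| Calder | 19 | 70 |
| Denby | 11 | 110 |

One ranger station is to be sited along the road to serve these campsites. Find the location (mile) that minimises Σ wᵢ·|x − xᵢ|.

x = 11

For a sum of weighted absolute distances on a line, the optimum is the weighted median (not the mean). Total weight W = 390; half-weight = 195.
Sort by position and accumulate weight:
  mile 4 (Brookfield, w=110) → cum 110
  mile 11 (Denby, w=110) → cum 220  ≥ 195 → median here
  mile 19 (Calder, w=70) → cum 290
  mile 21 (Ashton, w=100) → cum 390
Optimal location: mile 11.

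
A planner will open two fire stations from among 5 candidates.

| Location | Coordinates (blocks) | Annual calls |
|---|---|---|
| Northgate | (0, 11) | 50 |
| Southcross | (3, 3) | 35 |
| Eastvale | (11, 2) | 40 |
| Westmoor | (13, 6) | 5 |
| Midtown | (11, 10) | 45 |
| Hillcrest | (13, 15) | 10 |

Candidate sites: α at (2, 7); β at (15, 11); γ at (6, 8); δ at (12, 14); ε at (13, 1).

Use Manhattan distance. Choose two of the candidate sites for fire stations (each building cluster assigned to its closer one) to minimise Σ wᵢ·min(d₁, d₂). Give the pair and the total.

{α, ε}, total 1255

Evaluate every pair (each demand assigned to the nearer of the two):
  {α, ε}: total = 1255
  {α, δ}: total = 1285
  {α, β}: total = 1315
  {γ, ε}: total = 1330
  {α, γ}: total = 1415
  {γ, δ}: total = 1460
  {β, γ}: total = 1490
  {δ, ε}: total = 1560
  {β, ε}: total = 1600
  {β, δ}: total = 2250
Best pair: {α, ε} with total 1255.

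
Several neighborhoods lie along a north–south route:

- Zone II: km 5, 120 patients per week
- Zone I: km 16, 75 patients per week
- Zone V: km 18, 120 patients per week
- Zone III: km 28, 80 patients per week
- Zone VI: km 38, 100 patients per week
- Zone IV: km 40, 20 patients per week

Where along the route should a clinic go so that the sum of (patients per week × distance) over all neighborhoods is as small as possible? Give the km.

x = 18

For a sum of weighted absolute distances on a line, the optimum is the weighted median (not the mean). Total weight W = 515; half-weight = 257.5.
Sort by position and accumulate weight:
  km 5 (Zone II, w=120) → cum 120
  km 16 (Zone I, w=75) → cum 195
  km 18 (Zone V, w=120) → cum 315  ≥ 257.5 → median here
  km 28 (Zone III, w=80) → cum 395
  km 38 (Zone VI, w=100) → cum 495
  km 40 (Zone IV, w=20) → cum 515
Optimal location: km 18.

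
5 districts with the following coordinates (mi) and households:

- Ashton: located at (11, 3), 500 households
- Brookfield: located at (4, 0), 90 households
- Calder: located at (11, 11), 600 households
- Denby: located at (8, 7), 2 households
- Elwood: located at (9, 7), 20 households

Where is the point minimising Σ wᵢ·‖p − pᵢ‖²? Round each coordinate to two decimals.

(10.44, 6.81)

The minimiser of Σwᵢ‖p−pᵢ‖² is the weighted centroid p* = (Σwᵢpᵢ)/(Σwᵢ).
Σwᵢ = 1212.
Σwᵢxᵢ = 500·11 + 90·4 + 600·11 + 2·8 + 20·9 = 12656.
Σwᵢyᵢ = 500·3 + 90·0 + 600·11 + 2·7 + 20·7 = 8254.
x* = 12656/1212 = 10.44, y* = 8254/1212 = 6.81.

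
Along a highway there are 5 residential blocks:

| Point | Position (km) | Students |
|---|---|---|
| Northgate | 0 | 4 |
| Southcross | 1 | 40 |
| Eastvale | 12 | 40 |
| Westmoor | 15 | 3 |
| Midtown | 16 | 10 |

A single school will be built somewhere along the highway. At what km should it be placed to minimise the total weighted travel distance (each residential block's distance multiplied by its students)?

x = 12

For a sum of weighted absolute distances on a line, the optimum is the weighted median (not the mean). Total weight W = 97; half-weight = 48.5.
Sort by position and accumulate weight:
  km 0 (Northgate, w=4) → cum 4
  km 1 (Southcross, w=40) → cum 44
  km 12 (Eastvale, w=40) → cum 84  ≥ 48.5 → median here
  km 15 (Westmoor, w=3) → cum 87
  km 16 (Midtown, w=10) → cum 97
Optimal location: km 12.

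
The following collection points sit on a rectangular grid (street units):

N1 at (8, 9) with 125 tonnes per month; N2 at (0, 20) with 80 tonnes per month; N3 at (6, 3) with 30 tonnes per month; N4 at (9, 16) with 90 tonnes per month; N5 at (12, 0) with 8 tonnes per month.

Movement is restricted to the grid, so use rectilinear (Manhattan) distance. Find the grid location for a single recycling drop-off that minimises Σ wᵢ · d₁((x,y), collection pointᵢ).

(8, 16)

Manhattan distance separates: Σwᵢ(|x−xᵢ|+|y−yᵢ|) = Σwᵢ|x−xᵢ| + Σwᵢ|y−yᵢ|, so x and y are optimised independently as 1-D weighted medians.
Total weight W = 333; half = 166.5.
x-coordinate, sorted with cumulative weight:
  x=0 (N2, w=80) cum 80
  x=6 (N3, w=30) cum 110
  x=8 (N1, w=125) cum 235  ← median
  x=9 (N4, w=90) cum 325
  x=12 (N5, w=8) cum 333
⇒ x* = 8
y-coordinate, sorted with cumulative weight:
  y=0 (N5, w=8) cum 8
  y=3 (N3, w=30) cum 38
  y=9 (N1, w=125) cum 163
  y=16 (N4, w=90) cum 253  ← median
  y=20 (N2, w=80) cum 333
⇒ y* = 16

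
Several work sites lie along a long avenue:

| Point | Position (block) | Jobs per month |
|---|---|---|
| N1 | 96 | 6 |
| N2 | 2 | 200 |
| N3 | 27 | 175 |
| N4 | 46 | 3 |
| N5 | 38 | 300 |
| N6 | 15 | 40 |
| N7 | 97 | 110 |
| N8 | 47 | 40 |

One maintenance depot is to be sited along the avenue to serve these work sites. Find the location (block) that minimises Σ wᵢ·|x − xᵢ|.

x = 38

For a sum of weighted absolute distances on a line, the optimum is the weighted median (not the mean). Total weight W = 874; half-weight = 437.
Sort by position and accumulate weight:
  block 2 (N2, w=200) → cum 200
  block 15 (N6, w=40) → cum 240
  block 27 (N3, w=175) → cum 415
  block 38 (N5, w=300) → cum 715  ≥ 437 → median here
  block 46 (N4, w=3) → cum 718
  block 47 (N8, w=40) → cum 758
  block 96 (N1, w=6) → cum 764
  block 97 (N7, w=110) → cum 874
Optimal location: block 38.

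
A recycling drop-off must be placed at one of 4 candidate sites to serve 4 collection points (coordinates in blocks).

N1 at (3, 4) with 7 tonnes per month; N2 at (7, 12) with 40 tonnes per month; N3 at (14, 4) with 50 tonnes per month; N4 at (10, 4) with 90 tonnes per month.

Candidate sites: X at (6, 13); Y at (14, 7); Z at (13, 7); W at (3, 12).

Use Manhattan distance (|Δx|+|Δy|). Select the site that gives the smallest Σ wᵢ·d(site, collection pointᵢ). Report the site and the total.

Total weighted distance at each candidate:
  X (6, 13): total = 2184
  Y (14, 7): total = 1358
  Z (13, 7): total = 1271
  W (3, 12): total = 2516
Minimum is at Z with total 1271 blocks.

Z, total 1271 blocks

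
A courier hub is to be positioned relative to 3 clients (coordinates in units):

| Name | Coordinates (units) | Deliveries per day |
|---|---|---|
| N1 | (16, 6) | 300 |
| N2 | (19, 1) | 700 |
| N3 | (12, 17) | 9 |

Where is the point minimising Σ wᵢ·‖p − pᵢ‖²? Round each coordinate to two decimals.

The minimiser of Σwᵢ‖p−pᵢ‖² is the weighted centroid p* = (Σwᵢpᵢ)/(Σwᵢ).
Σwᵢ = 1009.
Σwᵢxᵢ = 300·16 + 700·19 + 9·12 = 18208.
Σwᵢyᵢ = 300·6 + 700·1 + 9·17 = 2653.
x* = 18208/1009 = 18.05, y* = 2653/1009 = 2.63.

(18.05, 2.63)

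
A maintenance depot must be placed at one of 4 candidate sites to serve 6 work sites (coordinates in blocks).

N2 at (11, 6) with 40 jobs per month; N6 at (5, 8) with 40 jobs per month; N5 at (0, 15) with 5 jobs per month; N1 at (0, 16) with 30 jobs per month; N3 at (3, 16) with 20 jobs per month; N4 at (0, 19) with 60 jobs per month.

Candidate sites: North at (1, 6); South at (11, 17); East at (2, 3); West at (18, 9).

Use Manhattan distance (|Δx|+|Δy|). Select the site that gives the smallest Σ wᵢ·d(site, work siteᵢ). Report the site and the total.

Total weighted distance at each candidate:
  North (1, 6): total = 2100
  South (11, 17): total = 2425
  East (2, 3): total = 2680
  West (18, 9): total = 3950
Minimum is at North with total 2100 blocks.

North, total 2100 blocks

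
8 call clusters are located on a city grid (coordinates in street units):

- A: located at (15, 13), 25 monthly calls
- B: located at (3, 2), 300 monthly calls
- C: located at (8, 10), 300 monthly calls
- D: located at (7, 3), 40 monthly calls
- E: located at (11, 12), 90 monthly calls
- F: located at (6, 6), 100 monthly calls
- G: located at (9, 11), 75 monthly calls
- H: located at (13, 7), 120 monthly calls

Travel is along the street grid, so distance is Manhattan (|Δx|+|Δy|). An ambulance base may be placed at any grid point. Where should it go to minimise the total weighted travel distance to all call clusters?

(8, 7)

Manhattan distance separates: Σwᵢ(|x−xᵢ|+|y−yᵢ|) = Σwᵢ|x−xᵢ| + Σwᵢ|y−yᵢ|, so x and y are optimised independently as 1-D weighted medians.
Total weight W = 1050; half = 525.
x-coordinate, sorted with cumulative weight:
  x=3 (B, w=300) cum 300
  x=6 (F, w=100) cum 400
  x=7 (D, w=40) cum 440
  x=8 (C, w=300) cum 740  ← median
  x=9 (G, w=75) cum 815
  x=11 (E, w=90) cum 905
  x=13 (H, w=120) cum 1025
  x=15 (A, w=25) cum 1050
⇒ x* = 8
y-coordinate, sorted with cumulative weight:
  y=2 (B, w=300) cum 300
  y=3 (D, w=40) cum 340
  y=6 (F, w=100) cum 440
  y=7 (H, w=120) cum 560  ← median
  y=10 (C, w=300) cum 860
  y=11 (G, w=75) cum 935
  y=12 (E, w=90) cum 1025
  y=13 (A, w=25) cum 1050
⇒ y* = 7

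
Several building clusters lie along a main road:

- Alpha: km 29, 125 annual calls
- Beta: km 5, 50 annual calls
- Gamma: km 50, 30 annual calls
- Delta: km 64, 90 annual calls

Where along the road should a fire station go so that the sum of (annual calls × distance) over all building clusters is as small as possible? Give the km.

x = 29

For a sum of weighted absolute distances on a line, the optimum is the weighted median (not the mean). Total weight W = 295; half-weight = 147.5.
Sort by position and accumulate weight:
  km 5 (Beta, w=50) → cum 50
  km 29 (Alpha, w=125) → cum 175  ≥ 147.5 → median here
  km 50 (Gamma, w=30) → cum 205
  km 64 (Delta, w=90) → cum 295
Optimal location: km 29.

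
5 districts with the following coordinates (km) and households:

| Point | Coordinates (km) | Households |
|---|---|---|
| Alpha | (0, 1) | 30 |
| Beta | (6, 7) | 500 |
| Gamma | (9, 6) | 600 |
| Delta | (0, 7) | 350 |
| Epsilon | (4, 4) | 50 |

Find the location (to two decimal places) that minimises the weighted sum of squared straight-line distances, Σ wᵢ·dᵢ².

The minimiser of Σwᵢ‖p−pᵢ‖² is the weighted centroid p* = (Σwᵢpᵢ)/(Σwᵢ).
Σwᵢ = 1530.
Σwᵢxᵢ = 30·0 + 500·6 + 600·9 + 350·0 + 50·4 = 8600.
Σwᵢyᵢ = 30·1 + 500·7 + 600·6 + 350·7 + 50·4 = 9780.
x* = 8600/1530 = 5.62, y* = 9780/1530 = 6.39.

(5.62, 6.39)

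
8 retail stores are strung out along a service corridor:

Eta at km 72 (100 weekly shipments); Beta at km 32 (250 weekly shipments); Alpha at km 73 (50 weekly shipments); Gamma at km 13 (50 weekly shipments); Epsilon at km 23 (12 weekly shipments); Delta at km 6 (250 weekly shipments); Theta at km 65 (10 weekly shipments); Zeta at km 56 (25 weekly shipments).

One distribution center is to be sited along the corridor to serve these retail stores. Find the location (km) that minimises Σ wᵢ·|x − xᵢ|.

For a sum of weighted absolute distances on a line, the optimum is the weighted median (not the mean). Total weight W = 747; half-weight = 373.5.
Sort by position and accumulate weight:
  km 6 (Delta, w=250) → cum 250
  km 13 (Gamma, w=50) → cum 300
  km 23 (Epsilon, w=12) → cum 312
  km 32 (Beta, w=250) → cum 562  ≥ 373.5 → median here
  km 56 (Zeta, w=25) → cum 587
  km 65 (Theta, w=10) → cum 597
  km 72 (Eta, w=100) → cum 697
  km 73 (Alpha, w=50) → cum 747
Optimal location: km 32.

x = 32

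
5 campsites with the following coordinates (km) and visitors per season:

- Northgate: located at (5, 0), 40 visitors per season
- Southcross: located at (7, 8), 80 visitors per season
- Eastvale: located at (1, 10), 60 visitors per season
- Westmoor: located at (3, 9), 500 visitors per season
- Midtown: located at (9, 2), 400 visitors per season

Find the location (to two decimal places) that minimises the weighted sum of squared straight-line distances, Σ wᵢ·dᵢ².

(5.48, 6.06)

The minimiser of Σwᵢ‖p−pᵢ‖² is the weighted centroid p* = (Σwᵢpᵢ)/(Σwᵢ).
Σwᵢ = 1080.
Σwᵢxᵢ = 40·5 + 80·7 + 60·1 + 500·3 + 400·9 = 5920.
Σwᵢyᵢ = 40·0 + 80·8 + 60·10 + 500·9 + 400·2 = 6540.
x* = 5920/1080 = 5.48, y* = 6540/1080 = 6.06.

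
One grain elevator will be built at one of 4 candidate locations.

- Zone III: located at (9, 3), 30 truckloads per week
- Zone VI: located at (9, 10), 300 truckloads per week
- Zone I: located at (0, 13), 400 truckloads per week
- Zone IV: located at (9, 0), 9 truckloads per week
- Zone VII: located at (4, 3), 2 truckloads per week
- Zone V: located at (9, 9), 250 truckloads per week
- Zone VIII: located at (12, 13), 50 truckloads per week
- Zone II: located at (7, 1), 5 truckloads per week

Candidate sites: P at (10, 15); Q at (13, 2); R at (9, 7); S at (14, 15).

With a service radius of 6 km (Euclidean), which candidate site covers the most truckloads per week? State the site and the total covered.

R, covering 580

Coverage radius r = 6 km; a point is covered iff (Δx)²+(Δy)² ≤ 6² = 36.
  P (10, 15): covers {Zone VI, Zone VIII} → 350
  Q (13, 2): covers {Zone III, Zone IV} → 39
  R (9, 7): covers {Zone III, Zone VI, Zone V} → 580
  S (14, 15): covers {Zone VIII} → 50
Maximum coverage at R: 580 truckloads per week.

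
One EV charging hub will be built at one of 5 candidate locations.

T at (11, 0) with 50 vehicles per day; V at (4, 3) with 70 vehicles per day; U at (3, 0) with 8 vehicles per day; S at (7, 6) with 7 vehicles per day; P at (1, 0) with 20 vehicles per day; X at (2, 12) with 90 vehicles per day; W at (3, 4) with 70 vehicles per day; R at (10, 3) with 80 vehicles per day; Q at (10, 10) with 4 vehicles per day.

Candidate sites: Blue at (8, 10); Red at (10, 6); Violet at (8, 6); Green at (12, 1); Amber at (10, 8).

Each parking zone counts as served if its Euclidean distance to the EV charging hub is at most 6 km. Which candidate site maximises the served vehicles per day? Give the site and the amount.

Violet, covering 231

Coverage radius r = 6 km; a point is covered iff (Δx)²+(Δy)² ≤ 6² = 36.
  Blue (8, 10): covers {S, Q} → 11
  Red (10, 6): covers {S, R, Q} → 91
  Violet (8, 6): covers {V, S, W, R, Q} → 231
  Green (12, 1): covers {T, R} → 130
  Amber (10, 8): covers {S, R, Q} → 91
Maximum coverage at Violet: 231 vehicles per day.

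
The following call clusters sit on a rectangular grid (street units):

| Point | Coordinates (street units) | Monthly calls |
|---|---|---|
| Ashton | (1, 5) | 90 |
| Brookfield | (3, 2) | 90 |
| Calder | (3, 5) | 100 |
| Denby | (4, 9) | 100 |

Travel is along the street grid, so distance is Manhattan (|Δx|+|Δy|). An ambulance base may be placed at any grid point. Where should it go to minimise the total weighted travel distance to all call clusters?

Manhattan distance separates: Σwᵢ(|x−xᵢ|+|y−yᵢ|) = Σwᵢ|x−xᵢ| + Σwᵢ|y−yᵢ|, so x and y are optimised independently as 1-D weighted medians.
Total weight W = 380; half = 190.
x-coordinate, sorted with cumulative weight:
  x=1 (Ashton, w=90) cum 90
  x=3 (Brookfield, w=90) cum 180
  x=3 (Calder, w=100) cum 280  ← median
  x=4 (Denby, w=100) cum 380
⇒ x* = 3
y-coordinate, sorted with cumulative weight:
  y=2 (Brookfield, w=90) cum 90
  y=5 (Ashton, w=90) cum 180
  y=5 (Calder, w=100) cum 280  ← median
  y=9 (Denby, w=100) cum 380
⇒ y* = 5

(3, 5)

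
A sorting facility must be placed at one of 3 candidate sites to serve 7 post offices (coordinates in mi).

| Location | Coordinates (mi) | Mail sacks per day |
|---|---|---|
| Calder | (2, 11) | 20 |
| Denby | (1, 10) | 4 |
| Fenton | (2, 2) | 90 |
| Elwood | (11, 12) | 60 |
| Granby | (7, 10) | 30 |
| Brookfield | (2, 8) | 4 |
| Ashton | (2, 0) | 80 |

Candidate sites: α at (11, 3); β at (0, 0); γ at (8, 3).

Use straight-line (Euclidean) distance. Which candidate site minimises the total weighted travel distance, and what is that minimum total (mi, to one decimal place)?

Total weighted distance at each candidate:
  α (11, 3): total = 2686.6
  β (0, 0): total = 2054.3
  γ (8, 3): total = 2136.3
Minimum is at β with total 2054.3 mi.

β, total 2054.3 mi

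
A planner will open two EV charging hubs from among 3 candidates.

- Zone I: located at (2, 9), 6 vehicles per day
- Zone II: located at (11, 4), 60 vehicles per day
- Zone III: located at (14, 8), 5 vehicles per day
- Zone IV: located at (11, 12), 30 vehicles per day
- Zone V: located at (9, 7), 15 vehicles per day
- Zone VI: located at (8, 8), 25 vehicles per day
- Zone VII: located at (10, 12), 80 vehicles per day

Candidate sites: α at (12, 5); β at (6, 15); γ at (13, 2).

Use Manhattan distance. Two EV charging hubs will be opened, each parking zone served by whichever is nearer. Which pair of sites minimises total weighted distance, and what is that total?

Evaluate every pair (each demand assigned to the nearer of the two):
  {α, β}: total = 1255
  {α, γ}: total = 1439
  {β, γ}: total = 1495
Best pair: {α, β} with total 1255.

{α, β}, total 1255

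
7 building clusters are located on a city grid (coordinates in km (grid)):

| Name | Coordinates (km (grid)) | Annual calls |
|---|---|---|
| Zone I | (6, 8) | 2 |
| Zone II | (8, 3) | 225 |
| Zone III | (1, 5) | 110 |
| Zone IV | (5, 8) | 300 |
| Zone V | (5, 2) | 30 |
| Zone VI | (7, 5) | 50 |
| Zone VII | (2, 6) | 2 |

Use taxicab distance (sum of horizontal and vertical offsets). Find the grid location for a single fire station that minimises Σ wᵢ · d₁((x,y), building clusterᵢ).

(5, 5)

Manhattan distance separates: Σwᵢ(|x−xᵢ|+|y−yᵢ|) = Σwᵢ|x−xᵢ| + Σwᵢ|y−yᵢ|, so x and y are optimised independently as 1-D weighted medians.
Total weight W = 719; half = 359.5.
x-coordinate, sorted with cumulative weight:
  x=1 (Zone III, w=110) cum 110
  x=2 (Zone VII, w=2) cum 112
  x=5 (Zone IV, w=300) cum 412  ← median
  x=5 (Zone V, w=30) cum 442
  x=6 (Zone I, w=2) cum 444
  x=7 (Zone VI, w=50) cum 494
  x=8 (Zone II, w=225) cum 719
⇒ x* = 5
y-coordinate, sorted with cumulative weight:
  y=2 (Zone V, w=30) cum 30
  y=3 (Zone II, w=225) cum 255
  y=5 (Zone III, w=110) cum 365  ← median
  y=5 (Zone VI, w=50) cum 415
  y=6 (Zone VII, w=2) cum 417
  y=8 (Zone I, w=2) cum 419
  y=8 (Zone IV, w=300) cum 719
⇒ y* = 5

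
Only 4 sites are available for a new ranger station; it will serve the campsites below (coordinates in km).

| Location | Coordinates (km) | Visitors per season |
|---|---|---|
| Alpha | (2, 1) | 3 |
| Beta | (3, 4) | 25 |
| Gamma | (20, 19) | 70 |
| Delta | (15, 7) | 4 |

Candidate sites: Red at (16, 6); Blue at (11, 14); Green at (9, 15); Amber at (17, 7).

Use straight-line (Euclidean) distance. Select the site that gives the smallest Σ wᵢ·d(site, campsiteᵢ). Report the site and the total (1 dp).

Blue, total 1120.5 km

Total weighted distance at each candidate:
  Red (16, 6): total = 1331.2
  Blue (11, 14): total = 1120.5
  Green (9, 15): total = 1219.5
  Amber (17, 7): total = 1280.3
Minimum is at Blue with total 1120.5 km.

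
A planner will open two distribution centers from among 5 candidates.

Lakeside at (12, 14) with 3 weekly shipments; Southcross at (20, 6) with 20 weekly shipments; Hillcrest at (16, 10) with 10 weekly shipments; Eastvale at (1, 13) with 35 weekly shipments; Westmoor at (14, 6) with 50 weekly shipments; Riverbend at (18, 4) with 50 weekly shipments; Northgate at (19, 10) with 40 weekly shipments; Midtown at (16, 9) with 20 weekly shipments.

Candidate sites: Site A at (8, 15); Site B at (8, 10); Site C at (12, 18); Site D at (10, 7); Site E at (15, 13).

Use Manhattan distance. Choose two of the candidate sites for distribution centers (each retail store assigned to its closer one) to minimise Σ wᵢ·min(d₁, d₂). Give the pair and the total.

Evaluate every pair (each demand assigned to the nearer of the two):
  {Site D, Site E}: total = 1942
  {Site A, Site E}: total = 1987
  {Site B, Site E}: total = 2022
  {Site B, Site D}: total = 2074
  {Site A, Site D}: total = 2080
  {Site C, Site E}: total = 2162
  {Site C, Site D}: total = 2287
  {Site A, Site B}: total = 2650
  {Site B, Site C}: total = 2682
  {Site A, Site C}: total = 3407
Best pair: {Site D, Site E} with total 1942.

{Site D, Site E}, total 1942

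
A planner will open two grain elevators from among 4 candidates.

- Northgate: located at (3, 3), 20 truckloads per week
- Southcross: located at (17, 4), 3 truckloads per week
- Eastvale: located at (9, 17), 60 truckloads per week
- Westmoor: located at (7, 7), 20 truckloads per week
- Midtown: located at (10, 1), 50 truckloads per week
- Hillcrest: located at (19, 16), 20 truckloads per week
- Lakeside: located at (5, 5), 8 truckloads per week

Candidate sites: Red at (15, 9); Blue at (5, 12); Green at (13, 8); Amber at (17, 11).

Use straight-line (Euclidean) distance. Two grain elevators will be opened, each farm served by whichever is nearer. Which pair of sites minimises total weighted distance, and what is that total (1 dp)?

{Blue, Green}, total 1330.0

Evaluate every pair (each demand assigned to the nearer of the two):
  {Blue, Green}: total = 1330.0
  {Red, Blue}: total = 1381.4
  {Blue, Amber}: total = 1465.1
  {Green, Amber}: total = 1510.0
  {Red, Green}: total = 1562.7
  {Red, Amber}: total = 1715.0
Best pair: {Blue, Green} with total 1330.0.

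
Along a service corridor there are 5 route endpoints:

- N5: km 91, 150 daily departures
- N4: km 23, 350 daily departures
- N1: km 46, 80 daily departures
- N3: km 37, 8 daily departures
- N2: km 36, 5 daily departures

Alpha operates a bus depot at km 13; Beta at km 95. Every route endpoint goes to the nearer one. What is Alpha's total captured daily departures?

The indifferent point is the midpoint (13+95)/2 = 54; route endpoints left of it (closer to Alpha at 13) go to Alpha, those right go to Beta.
  N4 at 23 (w=350) → Alpha
  N2 at 36 (w=5) → Alpha
  N3 at 37 (w=8) → Alpha
  N1 at 46 (w=80) → Alpha
  N5 at 91 (w=150) → Beta
Alpha captures 443; Beta captures 150.

443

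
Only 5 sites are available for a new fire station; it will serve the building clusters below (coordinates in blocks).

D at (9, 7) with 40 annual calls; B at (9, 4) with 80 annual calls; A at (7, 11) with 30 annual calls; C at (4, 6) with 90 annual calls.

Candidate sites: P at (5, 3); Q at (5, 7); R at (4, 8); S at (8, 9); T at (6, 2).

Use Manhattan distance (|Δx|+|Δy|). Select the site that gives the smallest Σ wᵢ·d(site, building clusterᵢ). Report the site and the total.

Total weighted distance at each candidate:
  P (5, 3): total = 1380
  Q (5, 7): total = 1080
  R (4, 8): total = 1320
  S (8, 9): total = 1320
  T (6, 2): total = 1560
Minimum is at Q with total 1080 blocks.

Q, total 1080 blocks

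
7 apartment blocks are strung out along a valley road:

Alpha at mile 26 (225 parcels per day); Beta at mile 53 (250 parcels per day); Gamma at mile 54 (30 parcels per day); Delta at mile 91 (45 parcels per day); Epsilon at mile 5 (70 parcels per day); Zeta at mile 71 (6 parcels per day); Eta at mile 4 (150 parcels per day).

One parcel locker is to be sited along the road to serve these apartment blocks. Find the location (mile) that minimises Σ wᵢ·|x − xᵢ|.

x = 26

For a sum of weighted absolute distances on a line, the optimum is the weighted median (not the mean). Total weight W = 776; half-weight = 388.
Sort by position and accumulate weight:
  mile 4 (Eta, w=150) → cum 150
  mile 5 (Epsilon, w=70) → cum 220
  mile 26 (Alpha, w=225) → cum 445  ≥ 388 → median here
  mile 53 (Beta, w=250) → cum 695
  mile 54 (Gamma, w=30) → cum 725
  mile 71 (Zeta, w=6) → cum 731
  mile 91 (Delta, w=45) → cum 776
Optimal location: mile 26.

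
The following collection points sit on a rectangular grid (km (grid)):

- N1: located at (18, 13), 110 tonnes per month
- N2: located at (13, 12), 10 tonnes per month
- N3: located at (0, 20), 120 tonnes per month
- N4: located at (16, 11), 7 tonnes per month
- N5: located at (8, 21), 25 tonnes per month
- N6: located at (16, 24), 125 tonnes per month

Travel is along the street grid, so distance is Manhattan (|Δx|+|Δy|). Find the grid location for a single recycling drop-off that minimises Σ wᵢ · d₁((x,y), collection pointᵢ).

Manhattan distance separates: Σwᵢ(|x−xᵢ|+|y−yᵢ|) = Σwᵢ|x−xᵢ| + Σwᵢ|y−yᵢ|, so x and y are optimised independently as 1-D weighted medians.
Total weight W = 397; half = 198.5.
x-coordinate, sorted with cumulative weight:
  x=0 (N3, w=120) cum 120
  x=8 (N5, w=25) cum 145
  x=13 (N2, w=10) cum 155
  x=16 (N4, w=7) cum 162
  x=16 (N6, w=125) cum 287  ← median
  x=18 (N1, w=110) cum 397
⇒ x* = 16
y-coordinate, sorted with cumulative weight:
  y=11 (N4, w=7) cum 7
  y=12 (N2, w=10) cum 17
  y=13 (N1, w=110) cum 127
  y=20 (N3, w=120) cum 247  ← median
  y=21 (N5, w=25) cum 272
  y=24 (N6, w=125) cum 397
⇒ y* = 20

(16, 20)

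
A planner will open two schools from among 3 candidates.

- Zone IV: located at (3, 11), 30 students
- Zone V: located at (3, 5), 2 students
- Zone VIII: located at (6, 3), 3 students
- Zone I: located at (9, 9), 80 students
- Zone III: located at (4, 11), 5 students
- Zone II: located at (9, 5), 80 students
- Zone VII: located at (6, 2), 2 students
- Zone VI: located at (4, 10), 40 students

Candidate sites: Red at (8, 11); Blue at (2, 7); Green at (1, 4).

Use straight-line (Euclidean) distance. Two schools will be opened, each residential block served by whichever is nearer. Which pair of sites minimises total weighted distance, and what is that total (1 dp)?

{Red, Blue}, total 987.7

Evaluate every pair (each demand assigned to the nearer of the two):
  {Red, Blue}: total = 987.7
  {Red, Green}: total = 1031.0
  {Blue, Green}: total = 1485.6
Best pair: {Red, Blue} with total 987.7.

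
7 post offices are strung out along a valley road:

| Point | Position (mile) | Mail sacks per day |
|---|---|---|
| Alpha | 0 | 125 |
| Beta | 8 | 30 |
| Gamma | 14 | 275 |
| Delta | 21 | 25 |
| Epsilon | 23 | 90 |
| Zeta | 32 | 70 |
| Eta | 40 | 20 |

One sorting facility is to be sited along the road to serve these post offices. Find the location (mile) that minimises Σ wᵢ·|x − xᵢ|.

x = 14

For a sum of weighted absolute distances on a line, the optimum is the weighted median (not the mean). Total weight W = 635; half-weight = 317.5.
Sort by position and accumulate weight:
  mile 0 (Alpha, w=125) → cum 125
  mile 8 (Beta, w=30) → cum 155
  mile 14 (Gamma, w=275) → cum 430  ≥ 317.5 → median here
  mile 21 (Delta, w=25) → cum 455
  mile 23 (Epsilon, w=90) → cum 545
  mile 32 (Zeta, w=70) → cum 615
  mile 40 (Eta, w=20) → cum 635
Optimal location: mile 14.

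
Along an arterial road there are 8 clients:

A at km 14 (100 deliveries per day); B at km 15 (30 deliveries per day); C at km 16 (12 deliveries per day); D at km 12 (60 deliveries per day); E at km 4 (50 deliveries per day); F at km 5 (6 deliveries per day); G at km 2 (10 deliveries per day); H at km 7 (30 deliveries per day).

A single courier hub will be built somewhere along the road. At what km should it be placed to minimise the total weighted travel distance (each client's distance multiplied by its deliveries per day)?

x = 12

For a sum of weighted absolute distances on a line, the optimum is the weighted median (not the mean). Total weight W = 298; half-weight = 149.
Sort by position and accumulate weight:
  km 2 (G, w=10) → cum 10
  km 4 (E, w=50) → cum 60
  km 5 (F, w=6) → cum 66
  km 7 (H, w=30) → cum 96
  km 12 (D, w=60) → cum 156  ≥ 149 → median here
  km 14 (A, w=100) → cum 256
  km 15 (B, w=30) → cum 286
  km 16 (C, w=12) → cum 298
Optimal location: km 12.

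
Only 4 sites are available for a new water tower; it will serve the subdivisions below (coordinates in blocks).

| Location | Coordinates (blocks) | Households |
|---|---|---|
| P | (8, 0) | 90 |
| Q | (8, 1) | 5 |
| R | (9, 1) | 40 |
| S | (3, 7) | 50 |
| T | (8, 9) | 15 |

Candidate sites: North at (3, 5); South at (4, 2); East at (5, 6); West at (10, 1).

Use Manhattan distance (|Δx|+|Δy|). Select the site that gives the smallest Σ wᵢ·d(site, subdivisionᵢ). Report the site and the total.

West, total 1120 blocks

Total weighted distance at each candidate:
  North (3, 5): total = 1580
  South (4, 2): total = 1270
  East (5, 6): total = 1450
  West (10, 1): total = 1120
Minimum is at West with total 1120 blocks.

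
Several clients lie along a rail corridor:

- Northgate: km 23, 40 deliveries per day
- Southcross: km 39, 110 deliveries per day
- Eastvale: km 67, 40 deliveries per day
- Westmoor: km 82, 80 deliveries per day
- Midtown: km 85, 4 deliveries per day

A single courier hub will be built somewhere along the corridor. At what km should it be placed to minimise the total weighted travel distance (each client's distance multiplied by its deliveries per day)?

For a sum of weighted absolute distances on a line, the optimum is the weighted median (not the mean). Total weight W = 274; half-weight = 137.
Sort by position and accumulate weight:
  km 23 (Northgate, w=40) → cum 40
  km 39 (Southcross, w=110) → cum 150  ≥ 137 → median here
  km 67 (Eastvale, w=40) → cum 190
  km 82 (Westmoor, w=80) → cum 270
  km 85 (Midtown, w=4) → cum 274
Optimal location: km 39.

x = 39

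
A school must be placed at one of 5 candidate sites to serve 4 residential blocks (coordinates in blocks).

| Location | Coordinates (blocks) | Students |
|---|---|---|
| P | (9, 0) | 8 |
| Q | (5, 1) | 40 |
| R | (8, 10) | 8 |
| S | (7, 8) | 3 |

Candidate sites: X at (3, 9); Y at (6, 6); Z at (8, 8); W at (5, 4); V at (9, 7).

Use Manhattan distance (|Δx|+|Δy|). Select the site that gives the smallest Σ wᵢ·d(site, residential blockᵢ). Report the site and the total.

W, total 274 blocks

Total weighted distance at each candidate:
  X (3, 9): total = 583
  Y (6, 6): total = 369
  Z (8, 8): total = 491
  W (5, 4): total = 274
  V (9, 7): total = 497
Minimum is at W with total 274 blocks.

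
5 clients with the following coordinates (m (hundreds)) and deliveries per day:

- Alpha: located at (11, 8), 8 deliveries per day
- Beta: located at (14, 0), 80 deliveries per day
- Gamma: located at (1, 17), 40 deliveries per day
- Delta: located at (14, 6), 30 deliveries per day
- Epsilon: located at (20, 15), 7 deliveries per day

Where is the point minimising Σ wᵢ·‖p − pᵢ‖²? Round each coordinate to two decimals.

(10.96, 6.24)

The minimiser of Σwᵢ‖p−pᵢ‖² is the weighted centroid p* = (Σwᵢpᵢ)/(Σwᵢ).
Σwᵢ = 165.
Σwᵢxᵢ = 8·11 + 80·14 + 40·1 + 30·14 + 7·20 = 1808.
Σwᵢyᵢ = 8·8 + 80·0 + 40·17 + 30·6 + 7·15 = 1029.
x* = 1808/165 = 10.96, y* = 1029/165 = 6.24.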